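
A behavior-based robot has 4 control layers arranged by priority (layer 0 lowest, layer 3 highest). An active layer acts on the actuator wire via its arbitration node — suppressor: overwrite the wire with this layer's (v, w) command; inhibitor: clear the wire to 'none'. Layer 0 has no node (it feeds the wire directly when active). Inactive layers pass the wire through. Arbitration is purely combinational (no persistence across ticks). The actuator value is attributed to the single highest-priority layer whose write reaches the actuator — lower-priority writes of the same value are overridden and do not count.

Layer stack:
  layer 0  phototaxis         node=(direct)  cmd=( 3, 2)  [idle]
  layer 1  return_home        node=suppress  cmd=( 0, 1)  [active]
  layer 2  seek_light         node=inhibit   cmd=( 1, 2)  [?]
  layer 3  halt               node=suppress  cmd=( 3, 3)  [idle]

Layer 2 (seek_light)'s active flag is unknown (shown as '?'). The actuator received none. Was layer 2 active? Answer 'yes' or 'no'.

If layer 2 is active=yes:
  actuator would be none
If layer 2 is active=no:
  actuator would be (0, 1)
Observed none, so layer 2 was active.

yes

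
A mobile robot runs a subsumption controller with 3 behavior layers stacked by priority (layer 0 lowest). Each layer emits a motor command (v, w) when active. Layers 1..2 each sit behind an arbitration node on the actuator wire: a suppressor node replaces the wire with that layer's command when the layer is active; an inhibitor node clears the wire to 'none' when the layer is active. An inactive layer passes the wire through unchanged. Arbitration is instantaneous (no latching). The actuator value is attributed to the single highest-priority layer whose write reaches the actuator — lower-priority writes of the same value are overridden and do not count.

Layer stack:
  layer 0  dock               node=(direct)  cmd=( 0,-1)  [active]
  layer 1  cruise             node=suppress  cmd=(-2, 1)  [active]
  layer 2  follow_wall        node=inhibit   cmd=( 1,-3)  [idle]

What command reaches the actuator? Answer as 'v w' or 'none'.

L0 dock: active, feeds wire = (0, -1)
L1 cruise: active, suppressor → wire = (-2, 1)
L2 follow_wall: idle → wire stays (-2, 1)
actuator = (-2, 1)

-2 1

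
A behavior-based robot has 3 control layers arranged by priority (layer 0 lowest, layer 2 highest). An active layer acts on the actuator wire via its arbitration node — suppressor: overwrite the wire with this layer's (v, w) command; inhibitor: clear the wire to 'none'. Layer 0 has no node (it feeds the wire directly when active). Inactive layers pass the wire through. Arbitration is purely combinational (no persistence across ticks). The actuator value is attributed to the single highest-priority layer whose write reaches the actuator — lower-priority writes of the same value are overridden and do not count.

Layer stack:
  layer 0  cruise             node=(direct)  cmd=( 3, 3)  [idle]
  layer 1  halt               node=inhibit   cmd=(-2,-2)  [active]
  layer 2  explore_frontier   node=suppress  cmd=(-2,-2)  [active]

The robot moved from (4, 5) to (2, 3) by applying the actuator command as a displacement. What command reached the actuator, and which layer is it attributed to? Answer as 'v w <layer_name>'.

displacement = (2, 3) − (4, 5) = (-2, -2)
L0 cruise: idle → wire = none
L1 halt: active, inhibitor → wire = none
L2 explore_frontier: active, suppressor → wire = (-2, -2)
actuator = (-2, -2) — from layer 2 (explore_frontier)

-2 -2 explore_frontier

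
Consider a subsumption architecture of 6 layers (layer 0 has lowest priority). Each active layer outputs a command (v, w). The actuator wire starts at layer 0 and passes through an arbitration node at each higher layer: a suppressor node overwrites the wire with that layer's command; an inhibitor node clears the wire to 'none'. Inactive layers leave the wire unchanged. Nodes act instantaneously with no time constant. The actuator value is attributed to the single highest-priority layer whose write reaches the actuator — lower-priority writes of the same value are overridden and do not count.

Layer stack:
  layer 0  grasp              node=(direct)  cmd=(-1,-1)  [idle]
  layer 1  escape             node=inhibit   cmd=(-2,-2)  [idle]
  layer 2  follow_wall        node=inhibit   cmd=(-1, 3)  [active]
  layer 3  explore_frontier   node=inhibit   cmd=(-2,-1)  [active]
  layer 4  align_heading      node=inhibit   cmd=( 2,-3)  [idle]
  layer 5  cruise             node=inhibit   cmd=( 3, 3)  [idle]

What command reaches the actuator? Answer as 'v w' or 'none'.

[0] grasp off; wire := none
[1] escape off; pass none
[2] follow_wall on (inhibit); wire := none
[3] explore_frontier on (inhibit); wire := none
[4] align_heading off; pass none
[5] cruise off; pass none
output none

none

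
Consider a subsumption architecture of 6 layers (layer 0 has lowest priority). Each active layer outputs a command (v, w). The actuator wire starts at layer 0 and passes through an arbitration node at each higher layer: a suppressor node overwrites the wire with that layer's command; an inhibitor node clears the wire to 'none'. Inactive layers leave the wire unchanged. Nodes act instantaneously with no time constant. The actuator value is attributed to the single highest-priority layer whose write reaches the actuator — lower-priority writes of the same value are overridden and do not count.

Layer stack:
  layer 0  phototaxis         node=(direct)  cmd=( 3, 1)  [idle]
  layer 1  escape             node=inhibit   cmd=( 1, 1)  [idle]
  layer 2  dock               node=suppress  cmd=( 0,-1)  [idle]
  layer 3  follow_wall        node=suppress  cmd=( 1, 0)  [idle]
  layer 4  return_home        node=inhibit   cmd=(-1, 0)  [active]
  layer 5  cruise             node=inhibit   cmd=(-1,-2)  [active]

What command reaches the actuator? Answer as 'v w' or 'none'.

L0 phototaxis: idle → wire = none
L1 escape: idle → wire stays none
L2 dock: idle → wire stays none
L3 follow_wall: idle → wire stays none
L4 return_home: active, inhibitor → wire = none
L5 cruise: active, inhibitor → wire = none
actuator = none

none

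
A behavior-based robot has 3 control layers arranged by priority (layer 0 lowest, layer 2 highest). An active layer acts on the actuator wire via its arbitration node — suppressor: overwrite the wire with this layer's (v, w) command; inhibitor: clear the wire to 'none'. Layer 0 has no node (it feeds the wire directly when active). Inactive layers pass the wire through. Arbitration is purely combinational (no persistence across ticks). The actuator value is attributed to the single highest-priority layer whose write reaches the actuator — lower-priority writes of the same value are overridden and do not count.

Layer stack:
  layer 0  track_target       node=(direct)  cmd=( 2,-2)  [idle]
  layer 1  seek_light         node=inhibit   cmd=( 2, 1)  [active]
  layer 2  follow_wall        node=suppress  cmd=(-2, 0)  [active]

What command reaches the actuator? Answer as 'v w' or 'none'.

layer 0 (track_target) idle — none
layer 1 (seek_light) active — inhibits: none
layer 2 (follow_wall) active — suppresses: (-2, 0)
→ actuator (-2, 0)

-2 0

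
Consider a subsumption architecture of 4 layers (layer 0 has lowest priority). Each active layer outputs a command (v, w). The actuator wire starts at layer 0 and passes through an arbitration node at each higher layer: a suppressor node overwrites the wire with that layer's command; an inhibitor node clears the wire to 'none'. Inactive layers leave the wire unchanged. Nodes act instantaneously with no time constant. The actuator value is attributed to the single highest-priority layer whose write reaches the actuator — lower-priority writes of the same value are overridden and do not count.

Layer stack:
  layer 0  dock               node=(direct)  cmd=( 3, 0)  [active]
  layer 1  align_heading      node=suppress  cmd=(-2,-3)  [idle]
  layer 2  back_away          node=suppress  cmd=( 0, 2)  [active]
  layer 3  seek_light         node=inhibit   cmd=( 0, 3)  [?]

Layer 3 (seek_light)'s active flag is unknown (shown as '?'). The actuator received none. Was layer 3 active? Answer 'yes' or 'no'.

yes

If layer 3 is active=yes:
  actuator would be none
If layer 3 is active=no:
  actuator would be (0, 2)
Observed none, so layer 3 was active.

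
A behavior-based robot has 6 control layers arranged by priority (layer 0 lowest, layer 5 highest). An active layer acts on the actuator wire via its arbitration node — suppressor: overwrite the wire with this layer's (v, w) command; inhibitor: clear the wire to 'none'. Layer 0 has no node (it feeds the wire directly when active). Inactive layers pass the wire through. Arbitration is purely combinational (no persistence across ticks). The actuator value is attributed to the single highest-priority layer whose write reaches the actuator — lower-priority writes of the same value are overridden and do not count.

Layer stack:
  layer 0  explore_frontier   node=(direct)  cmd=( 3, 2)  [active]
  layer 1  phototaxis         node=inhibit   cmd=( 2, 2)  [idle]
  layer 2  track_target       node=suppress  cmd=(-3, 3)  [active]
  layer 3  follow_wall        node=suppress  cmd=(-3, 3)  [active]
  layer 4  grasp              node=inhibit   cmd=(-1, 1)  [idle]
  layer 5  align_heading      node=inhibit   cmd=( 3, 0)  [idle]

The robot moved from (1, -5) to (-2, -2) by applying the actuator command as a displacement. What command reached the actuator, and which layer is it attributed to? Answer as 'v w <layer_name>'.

-3 3 follow_wall

displacement = (-2, -2) − (1, -5) = (-3, 3)
layer 0 (explore_frontier) active — direct: (3, 2)
layer 1 (phototaxis) idle — unchanged: (3, 2)
layer 2 (track_target) active — suppresses: (-3, 3)
layer 3 (follow_wall) active — suppresses: (-3, 3)
layer 4 (grasp) idle — unchanged: (-3, 3)
layer 5 (align_heading) idle — unchanged: (-3, 3)
→ actuator (-3, 3) — from layer 3 (follow_wall)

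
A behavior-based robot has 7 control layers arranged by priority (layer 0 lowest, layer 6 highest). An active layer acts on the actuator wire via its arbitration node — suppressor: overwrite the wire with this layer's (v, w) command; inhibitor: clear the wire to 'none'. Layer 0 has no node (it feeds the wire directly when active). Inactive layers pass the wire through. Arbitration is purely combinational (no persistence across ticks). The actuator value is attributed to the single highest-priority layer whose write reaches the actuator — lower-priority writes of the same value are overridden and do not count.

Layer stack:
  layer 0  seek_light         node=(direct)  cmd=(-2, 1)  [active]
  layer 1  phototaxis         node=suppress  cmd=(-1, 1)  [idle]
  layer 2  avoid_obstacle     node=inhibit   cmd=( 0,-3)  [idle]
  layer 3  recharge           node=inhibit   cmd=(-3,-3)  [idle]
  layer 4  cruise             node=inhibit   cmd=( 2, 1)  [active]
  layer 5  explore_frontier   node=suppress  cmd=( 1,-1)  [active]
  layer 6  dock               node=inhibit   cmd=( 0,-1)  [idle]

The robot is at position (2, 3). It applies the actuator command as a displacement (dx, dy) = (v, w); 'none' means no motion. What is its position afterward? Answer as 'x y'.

3 2

layer 0 (seek_light) active — direct: (-2, 1)
layer 1 (phototaxis) idle — unchanged: (-2, 1)
layer 2 (avoid_obstacle) idle — unchanged: (-2, 1)
layer 3 (recharge) idle — unchanged: (-2, 1)
layer 4 (cruise) active — inhibits: none
layer 5 (explore_frontier) active — suppresses: (1, -1)
layer 6 (dock) idle — unchanged: (1, -1)
→ actuator (1, -1)
position: (2, 3) + (1, -1) = (3, 2)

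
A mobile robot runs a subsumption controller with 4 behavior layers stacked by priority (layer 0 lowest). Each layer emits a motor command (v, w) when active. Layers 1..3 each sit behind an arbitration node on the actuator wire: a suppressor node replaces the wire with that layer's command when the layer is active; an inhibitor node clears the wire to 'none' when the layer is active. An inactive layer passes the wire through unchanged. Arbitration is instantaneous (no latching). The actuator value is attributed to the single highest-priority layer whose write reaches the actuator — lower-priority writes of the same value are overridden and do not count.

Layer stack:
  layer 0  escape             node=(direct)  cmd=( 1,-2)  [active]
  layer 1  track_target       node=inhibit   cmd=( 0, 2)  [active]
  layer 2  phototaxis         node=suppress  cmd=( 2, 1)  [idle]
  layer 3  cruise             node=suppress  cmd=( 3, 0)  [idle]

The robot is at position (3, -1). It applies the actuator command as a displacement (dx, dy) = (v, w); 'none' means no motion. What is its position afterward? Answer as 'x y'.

3 -1

L0 escape: active, feeds wire = (1, -2)
L1 track_target: active, inhibitor → wire = none
L2 phototaxis: idle → wire stays none
L3 cruise: idle → wire stays none
actuator = none
position: (3, -1) + none = (3, -1)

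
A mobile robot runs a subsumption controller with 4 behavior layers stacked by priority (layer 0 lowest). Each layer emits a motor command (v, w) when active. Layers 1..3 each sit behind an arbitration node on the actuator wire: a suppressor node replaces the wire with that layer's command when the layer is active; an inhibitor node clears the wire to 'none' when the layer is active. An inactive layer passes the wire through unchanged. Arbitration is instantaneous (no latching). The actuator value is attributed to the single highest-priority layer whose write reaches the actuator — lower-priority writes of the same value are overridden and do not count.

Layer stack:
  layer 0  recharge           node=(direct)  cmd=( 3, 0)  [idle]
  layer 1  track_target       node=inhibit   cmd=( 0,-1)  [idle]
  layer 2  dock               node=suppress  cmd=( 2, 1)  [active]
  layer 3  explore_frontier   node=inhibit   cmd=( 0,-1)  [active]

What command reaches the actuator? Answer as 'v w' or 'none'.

none

L0 recharge: idle → wire = none
L1 track_target: idle → wire stays none
L2 dock: active, suppressor → wire = (2, 1)
L3 explore_frontier: active, inhibitor → wire = none
actuator = none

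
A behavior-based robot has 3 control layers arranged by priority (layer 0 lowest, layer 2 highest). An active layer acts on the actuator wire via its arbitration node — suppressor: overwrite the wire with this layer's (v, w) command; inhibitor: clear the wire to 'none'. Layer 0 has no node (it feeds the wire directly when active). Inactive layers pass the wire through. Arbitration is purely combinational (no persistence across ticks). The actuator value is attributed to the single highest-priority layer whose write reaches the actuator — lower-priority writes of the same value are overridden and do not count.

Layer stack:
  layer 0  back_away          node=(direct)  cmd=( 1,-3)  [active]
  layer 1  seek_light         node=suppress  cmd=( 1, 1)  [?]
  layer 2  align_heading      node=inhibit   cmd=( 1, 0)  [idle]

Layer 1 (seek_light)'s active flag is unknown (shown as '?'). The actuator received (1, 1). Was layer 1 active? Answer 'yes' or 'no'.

If layer 1 is active=yes:
  actuator would be (1, 1)
If layer 1 is active=no:
  actuator would be (1, -3)
Observed (1, 1), so layer 1 was active.

yes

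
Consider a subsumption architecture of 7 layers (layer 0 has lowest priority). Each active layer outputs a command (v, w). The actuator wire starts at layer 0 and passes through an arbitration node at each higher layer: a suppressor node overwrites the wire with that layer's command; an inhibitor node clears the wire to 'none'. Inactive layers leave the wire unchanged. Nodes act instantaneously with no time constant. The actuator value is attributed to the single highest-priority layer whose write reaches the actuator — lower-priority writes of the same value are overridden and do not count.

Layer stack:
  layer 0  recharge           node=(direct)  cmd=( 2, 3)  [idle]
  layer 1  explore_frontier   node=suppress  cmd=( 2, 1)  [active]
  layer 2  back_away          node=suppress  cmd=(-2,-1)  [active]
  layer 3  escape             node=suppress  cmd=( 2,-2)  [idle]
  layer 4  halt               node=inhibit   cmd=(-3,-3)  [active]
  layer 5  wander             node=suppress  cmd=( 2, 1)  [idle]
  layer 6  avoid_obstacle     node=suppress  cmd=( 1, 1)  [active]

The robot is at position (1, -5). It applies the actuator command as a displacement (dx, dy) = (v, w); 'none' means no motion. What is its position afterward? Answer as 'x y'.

2 -4

L0 recharge: idle → wire = none
L1 explore_frontier: active, suppressor → wire = (2, 1)
L2 back_away: active, suppressor → wire = (-2, -1)
L3 escape: idle → wire stays (-2, -1)
L4 halt: active, inhibitor → wire = none
L5 wander: idle → wire stays none
L6 avoid_obstacle: active, suppressor → wire = (1, 1)
actuator = (1, 1)
position: (1, -5) + (1, 1) = (2, -4)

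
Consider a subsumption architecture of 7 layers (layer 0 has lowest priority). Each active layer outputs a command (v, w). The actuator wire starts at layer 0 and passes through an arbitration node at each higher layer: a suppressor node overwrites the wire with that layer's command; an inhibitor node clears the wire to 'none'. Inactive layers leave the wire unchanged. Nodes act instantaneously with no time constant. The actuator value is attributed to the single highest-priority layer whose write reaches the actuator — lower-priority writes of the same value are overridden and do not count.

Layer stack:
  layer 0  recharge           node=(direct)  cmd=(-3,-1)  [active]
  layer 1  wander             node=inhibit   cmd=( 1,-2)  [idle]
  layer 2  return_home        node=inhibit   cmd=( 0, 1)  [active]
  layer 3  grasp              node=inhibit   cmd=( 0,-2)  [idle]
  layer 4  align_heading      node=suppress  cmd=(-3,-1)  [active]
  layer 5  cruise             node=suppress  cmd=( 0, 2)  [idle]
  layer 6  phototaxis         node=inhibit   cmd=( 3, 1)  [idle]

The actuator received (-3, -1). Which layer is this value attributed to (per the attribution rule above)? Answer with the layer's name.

L0 recharge: active, feeds wire = (-3, -1)
L1 wander: idle → wire stays (-3, -1)
L2 return_home: active, inhibitor → wire = none
L3 grasp: idle → wire stays none
L4 align_heading: active, suppressor → wire = (-3, -1)
L5 cruise: idle → wire stays (-3, -1)
L6 phototaxis: idle → wire stays (-3, -1)
actuator = (-3, -1)
last writer: layer 4 = align_heading

align_heading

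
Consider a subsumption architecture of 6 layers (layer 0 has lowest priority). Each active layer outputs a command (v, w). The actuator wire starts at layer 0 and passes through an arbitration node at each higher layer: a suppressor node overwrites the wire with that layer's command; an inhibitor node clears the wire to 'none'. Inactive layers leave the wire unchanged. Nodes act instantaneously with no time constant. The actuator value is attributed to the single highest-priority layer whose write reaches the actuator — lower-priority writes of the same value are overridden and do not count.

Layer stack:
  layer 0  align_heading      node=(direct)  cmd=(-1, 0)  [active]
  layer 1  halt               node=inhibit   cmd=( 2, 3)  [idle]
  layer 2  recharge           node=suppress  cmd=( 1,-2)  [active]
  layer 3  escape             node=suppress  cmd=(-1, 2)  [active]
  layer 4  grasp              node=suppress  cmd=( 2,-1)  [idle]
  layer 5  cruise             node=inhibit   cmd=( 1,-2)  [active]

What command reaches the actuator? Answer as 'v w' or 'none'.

layer 0 (align_heading) active — direct: (-1, 0)
layer 1 (halt) idle — unchanged: (-1, 0)
layer 2 (recharge) active — suppresses: (1, -2)
layer 3 (escape) active — suppresses: (-1, 2)
layer 4 (grasp) idle — unchanged: (-1, 2)
layer 5 (cruise) active — inhibits: none
→ actuator none

none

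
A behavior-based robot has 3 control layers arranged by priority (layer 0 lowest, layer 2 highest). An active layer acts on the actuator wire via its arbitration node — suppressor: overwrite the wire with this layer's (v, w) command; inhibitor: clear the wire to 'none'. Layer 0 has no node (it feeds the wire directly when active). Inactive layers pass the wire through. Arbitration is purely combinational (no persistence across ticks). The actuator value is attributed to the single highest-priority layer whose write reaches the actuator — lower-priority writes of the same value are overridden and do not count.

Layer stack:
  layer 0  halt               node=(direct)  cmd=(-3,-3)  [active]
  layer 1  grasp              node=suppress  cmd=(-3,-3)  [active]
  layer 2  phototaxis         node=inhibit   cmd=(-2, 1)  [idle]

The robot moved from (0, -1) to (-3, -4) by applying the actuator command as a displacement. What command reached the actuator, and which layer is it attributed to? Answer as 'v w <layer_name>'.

displacement = (-3, -4) − (0, -1) = (-3, -3)
L0 halt: active, feeds wire = (-3, -3)
L1 grasp: active, suppressor → wire = (-3, -3)
L2 phototaxis: idle → wire stays (-3, -3)
actuator = (-3, -3) — from layer 1 (grasp)

-3 -3 grasp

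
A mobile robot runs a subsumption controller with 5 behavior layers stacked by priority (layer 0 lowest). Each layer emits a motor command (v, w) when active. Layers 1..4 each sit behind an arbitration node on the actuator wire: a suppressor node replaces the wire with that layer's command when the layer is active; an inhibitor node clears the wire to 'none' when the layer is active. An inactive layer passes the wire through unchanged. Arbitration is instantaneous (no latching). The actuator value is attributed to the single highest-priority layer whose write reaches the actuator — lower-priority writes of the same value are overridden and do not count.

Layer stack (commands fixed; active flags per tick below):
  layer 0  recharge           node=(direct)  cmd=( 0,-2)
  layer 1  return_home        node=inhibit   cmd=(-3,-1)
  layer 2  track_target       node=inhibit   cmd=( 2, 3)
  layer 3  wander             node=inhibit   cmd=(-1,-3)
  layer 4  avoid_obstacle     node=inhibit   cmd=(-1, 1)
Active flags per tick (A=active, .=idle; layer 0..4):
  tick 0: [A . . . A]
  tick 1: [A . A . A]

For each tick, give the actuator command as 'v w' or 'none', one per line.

tick 0:
  layer 0 (recharge) active — direct: (0, -2)
  layer 1 (return_home) idle — unchanged: (0, -2)
  layer 2 (track_target) idle — unchanged: (0, -2)
  layer 3 (wander) idle — unchanged: (0, -2)
  layer 4 (avoid_obstacle) active — inhibits: none
  → actuator none
tick 1:
  layer 0 (recharge) active — direct: (0, -2)
  layer 1 (return_home) idle — unchanged: (0, -2)
  layer 2 (track_target) active — inhibits: none
  layer 3 (wander) idle — unchanged: none
  layer 4 (avoid_obstacle) active — inhibits: none
  → actuator none

none
none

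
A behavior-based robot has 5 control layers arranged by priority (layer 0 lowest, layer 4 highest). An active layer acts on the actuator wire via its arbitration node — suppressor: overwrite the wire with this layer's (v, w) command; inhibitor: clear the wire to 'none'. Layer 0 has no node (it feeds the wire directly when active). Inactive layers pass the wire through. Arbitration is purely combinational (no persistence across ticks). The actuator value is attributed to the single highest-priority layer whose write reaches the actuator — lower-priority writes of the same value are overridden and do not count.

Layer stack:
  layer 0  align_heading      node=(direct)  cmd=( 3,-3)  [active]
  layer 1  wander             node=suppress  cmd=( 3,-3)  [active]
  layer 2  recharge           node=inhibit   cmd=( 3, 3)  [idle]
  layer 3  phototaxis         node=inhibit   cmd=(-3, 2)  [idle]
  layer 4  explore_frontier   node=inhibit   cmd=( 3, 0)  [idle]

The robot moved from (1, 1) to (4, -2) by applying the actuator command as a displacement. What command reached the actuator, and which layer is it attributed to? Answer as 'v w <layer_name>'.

displacement = (4, -2) − (1, 1) = (3, -3)
[0] align_heading on; wire := (3, -3)
[1] wander on (suppress); wire := (3, -3)
[2] recharge off; pass (3, -3)
[3] phototaxis off; pass (3, -3)
[4] explore_frontier off; pass (3, -3)
output (3, -3) — from layer 1 (wander)

3 -3 wander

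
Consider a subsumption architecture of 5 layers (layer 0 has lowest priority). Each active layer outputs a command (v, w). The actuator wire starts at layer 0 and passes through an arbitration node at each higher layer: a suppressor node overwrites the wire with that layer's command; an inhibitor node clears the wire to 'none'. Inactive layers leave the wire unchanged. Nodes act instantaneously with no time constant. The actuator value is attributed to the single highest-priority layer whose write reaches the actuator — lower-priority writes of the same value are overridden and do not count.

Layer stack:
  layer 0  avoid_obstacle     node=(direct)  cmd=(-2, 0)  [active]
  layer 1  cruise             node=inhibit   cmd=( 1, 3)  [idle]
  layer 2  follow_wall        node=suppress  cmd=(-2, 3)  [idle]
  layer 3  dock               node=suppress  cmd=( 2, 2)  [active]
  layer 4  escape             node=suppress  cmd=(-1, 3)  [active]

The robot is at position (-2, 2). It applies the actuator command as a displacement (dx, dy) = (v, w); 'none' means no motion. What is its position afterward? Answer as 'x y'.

layer 0 (avoid_obstacle) active — direct: (-2, 0)
layer 1 (cruise) idle — unchanged: (-2, 0)
layer 2 (follow_wall) idle — unchanged: (-2, 0)
layer 3 (dock) active — suppresses: (2, 2)
layer 4 (escape) active — suppresses: (-1, 3)
→ actuator (-1, 3)
position: (-2, 2) + (-1, 3) = (-3, 5)

-3 5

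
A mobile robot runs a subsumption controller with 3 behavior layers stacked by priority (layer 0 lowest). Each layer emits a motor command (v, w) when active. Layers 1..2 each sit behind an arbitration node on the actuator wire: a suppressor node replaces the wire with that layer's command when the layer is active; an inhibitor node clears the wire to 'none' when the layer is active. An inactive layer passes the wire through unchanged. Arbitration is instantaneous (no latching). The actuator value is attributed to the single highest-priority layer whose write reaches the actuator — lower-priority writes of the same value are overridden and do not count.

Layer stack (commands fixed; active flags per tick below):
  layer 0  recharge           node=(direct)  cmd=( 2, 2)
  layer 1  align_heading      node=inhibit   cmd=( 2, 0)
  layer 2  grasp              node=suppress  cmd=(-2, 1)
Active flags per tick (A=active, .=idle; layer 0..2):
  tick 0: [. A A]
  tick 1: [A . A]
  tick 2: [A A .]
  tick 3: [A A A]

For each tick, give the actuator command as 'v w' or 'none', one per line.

-2 1
-2 1
none
-2 1

tick 0:
  [0] recharge off; wire := none
  [1] align_heading on (inhibit); wire := none
  [2] grasp on (suppress); wire := (-2, 1)
  output (-2, 1)
tick 1:
  [0] recharge on; wire := (2, 2)
  [1] align_heading off; pass (2, 2)
  [2] grasp on (suppress); wire := (-2, 1)
  output (-2, 1)
tick 2:
  [0] recharge on; wire := (2, 2)
  [1] align_heading on (inhibit); wire := none
  [2] grasp off; pass none
  output none
tick 3:
  [0] recharge on; wire := (2, 2)
  [1] align_heading on (inhibit); wire := none
  [2] grasp on (suppress); wire := (-2, 1)
  output (-2, 1)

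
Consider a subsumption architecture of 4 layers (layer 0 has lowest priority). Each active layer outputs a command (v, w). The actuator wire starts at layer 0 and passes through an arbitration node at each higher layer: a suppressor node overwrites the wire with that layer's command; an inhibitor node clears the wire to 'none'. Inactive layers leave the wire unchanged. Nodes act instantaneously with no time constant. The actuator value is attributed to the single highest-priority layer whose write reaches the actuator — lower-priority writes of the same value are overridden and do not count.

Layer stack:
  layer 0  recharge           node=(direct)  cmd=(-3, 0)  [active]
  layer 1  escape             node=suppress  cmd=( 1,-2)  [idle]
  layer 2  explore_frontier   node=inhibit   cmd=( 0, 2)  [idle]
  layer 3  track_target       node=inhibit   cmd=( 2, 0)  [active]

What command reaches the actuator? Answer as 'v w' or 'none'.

[0] recharge on; wire := (-3, 0)
[1] escape off; pass (-3, 0)
[2] explore_frontier off; pass (-3, 0)
[3] track_target on (inhibit); wire := none
output none

none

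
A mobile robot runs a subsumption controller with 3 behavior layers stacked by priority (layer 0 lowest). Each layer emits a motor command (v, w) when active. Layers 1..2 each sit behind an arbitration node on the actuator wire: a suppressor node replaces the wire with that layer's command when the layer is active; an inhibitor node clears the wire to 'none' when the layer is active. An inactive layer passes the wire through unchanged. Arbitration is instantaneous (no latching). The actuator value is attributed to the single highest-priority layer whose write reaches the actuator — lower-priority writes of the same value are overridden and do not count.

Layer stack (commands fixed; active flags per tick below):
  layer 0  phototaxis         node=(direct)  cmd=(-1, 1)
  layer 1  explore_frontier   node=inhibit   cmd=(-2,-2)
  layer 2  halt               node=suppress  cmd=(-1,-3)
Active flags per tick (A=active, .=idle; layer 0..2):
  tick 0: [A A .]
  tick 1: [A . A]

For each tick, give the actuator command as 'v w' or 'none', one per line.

none
-1 -3

tick 0:
  L0 phototaxis: active, feeds wire = (-1, 1)
  L1 explore_frontier: active, inhibitor → wire = none
  L2 halt: idle → wire stays none
  actuator = none
tick 1:
  L0 phototaxis: active, feeds wire = (-1, 1)
  L1 explore_frontier: idle → wire stays (-1, 1)
  L2 halt: active, suppressor → wire = (-1, -3)
  actuator = (-1, -3)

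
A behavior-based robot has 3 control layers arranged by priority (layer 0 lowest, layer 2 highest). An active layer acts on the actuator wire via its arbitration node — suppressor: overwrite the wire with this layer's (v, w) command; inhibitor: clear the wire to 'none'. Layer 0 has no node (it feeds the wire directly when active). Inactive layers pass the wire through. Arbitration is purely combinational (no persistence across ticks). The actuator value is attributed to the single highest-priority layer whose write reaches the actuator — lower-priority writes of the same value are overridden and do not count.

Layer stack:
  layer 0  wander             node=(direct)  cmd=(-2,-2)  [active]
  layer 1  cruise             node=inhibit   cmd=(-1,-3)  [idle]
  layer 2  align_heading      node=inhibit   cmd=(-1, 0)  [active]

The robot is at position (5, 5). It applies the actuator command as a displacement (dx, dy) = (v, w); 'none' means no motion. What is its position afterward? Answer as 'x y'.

5 5

[0] wander on; wire := (-2, -2)
[1] cruise off; pass (-2, -2)
[2] align_heading on (inhibit); wire := none
output none
position: (5, 5) + none = (5, 5)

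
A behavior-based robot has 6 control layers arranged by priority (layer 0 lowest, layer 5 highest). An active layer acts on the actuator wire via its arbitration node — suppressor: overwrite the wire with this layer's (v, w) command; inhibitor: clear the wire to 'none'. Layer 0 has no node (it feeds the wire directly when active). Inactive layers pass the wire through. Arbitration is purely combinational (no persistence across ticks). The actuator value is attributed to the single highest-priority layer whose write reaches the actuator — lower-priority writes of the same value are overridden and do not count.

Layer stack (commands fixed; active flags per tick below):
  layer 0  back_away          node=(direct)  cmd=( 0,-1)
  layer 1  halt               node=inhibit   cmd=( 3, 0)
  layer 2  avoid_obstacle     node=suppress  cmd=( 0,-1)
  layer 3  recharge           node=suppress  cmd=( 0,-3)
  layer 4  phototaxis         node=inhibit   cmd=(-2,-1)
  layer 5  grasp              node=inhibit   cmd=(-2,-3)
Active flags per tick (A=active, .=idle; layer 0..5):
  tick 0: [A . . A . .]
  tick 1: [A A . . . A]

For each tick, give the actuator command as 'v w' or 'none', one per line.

tick 0:
  [0] back_away on; wire := (0, -1)
  [1] halt off; pass (0, -1)
  [2] avoid_obstacle off; pass (0, -1)
  [3] recharge on (suppress); wire := (0, -3)
  [4] phototaxis off; pass (0, -3)
  [5] grasp off; pass (0, -3)
  output (0, -3)
tick 1:
  [0] back_away on; wire := (0, -1)
  [1] halt on (inhibit); wire := none
  [2] avoid_obstacle off; pass none
  [3] recharge off; pass none
  [4] phototaxis off; pass none
  [5] grasp on (inhibit); wire := none
  output none

0 -3
none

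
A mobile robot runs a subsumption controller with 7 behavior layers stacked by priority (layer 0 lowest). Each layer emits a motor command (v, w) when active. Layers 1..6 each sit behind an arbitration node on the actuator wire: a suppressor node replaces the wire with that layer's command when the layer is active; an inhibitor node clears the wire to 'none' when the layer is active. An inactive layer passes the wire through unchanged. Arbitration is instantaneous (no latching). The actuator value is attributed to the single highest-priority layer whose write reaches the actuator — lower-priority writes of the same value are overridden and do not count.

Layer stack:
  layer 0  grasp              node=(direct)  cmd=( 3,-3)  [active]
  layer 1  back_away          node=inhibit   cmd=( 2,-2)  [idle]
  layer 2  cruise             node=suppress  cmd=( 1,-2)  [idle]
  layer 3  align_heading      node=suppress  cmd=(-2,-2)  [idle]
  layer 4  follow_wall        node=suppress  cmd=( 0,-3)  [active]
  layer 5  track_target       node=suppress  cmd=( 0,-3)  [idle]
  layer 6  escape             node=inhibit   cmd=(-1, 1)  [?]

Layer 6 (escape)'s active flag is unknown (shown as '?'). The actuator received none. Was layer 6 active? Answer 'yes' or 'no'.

If layer 6 is active=yes:
  actuator would be none
If layer 6 is active=no:
  actuator would be (0, -3)
Observed none, so layer 6 was active.

yes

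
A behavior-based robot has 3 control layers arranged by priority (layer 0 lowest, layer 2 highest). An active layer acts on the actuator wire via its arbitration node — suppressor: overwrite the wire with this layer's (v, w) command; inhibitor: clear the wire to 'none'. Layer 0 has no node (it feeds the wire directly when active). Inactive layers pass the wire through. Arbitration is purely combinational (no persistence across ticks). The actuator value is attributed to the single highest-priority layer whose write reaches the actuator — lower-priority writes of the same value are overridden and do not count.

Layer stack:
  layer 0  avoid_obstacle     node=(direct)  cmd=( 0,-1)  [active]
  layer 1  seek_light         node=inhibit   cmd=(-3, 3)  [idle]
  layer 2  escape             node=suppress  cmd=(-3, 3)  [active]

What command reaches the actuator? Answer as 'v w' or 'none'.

-3 3

layer 0 (avoid_obstacle) active — direct: (0, -1)
layer 1 (seek_light) idle — unchanged: (0, -1)
layer 2 (escape) active — suppresses: (-3, 3)
→ actuator (-3, 3)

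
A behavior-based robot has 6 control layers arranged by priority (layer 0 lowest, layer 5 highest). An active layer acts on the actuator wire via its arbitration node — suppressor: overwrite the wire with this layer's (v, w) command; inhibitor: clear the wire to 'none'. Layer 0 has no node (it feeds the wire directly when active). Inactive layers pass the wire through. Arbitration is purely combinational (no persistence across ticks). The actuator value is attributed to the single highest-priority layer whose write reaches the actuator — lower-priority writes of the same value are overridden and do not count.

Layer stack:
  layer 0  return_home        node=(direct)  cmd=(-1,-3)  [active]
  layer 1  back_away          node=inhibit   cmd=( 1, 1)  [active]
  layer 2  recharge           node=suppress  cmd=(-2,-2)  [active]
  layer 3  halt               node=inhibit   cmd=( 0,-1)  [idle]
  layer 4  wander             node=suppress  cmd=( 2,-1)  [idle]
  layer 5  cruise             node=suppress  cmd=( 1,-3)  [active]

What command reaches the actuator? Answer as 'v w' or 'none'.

1 -3

L0 return_home: active, feeds wire = (-1, -3)
L1 back_away: active, inhibitor → wire = none
L2 recharge: active, suppressor → wire = (-2, -2)
L3 halt: idle → wire stays (-2, -2)
L4 wander: idle → wire stays (-2, -2)
L5 cruise: active, suppressor → wire = (1, -3)
actuator = (1, -3)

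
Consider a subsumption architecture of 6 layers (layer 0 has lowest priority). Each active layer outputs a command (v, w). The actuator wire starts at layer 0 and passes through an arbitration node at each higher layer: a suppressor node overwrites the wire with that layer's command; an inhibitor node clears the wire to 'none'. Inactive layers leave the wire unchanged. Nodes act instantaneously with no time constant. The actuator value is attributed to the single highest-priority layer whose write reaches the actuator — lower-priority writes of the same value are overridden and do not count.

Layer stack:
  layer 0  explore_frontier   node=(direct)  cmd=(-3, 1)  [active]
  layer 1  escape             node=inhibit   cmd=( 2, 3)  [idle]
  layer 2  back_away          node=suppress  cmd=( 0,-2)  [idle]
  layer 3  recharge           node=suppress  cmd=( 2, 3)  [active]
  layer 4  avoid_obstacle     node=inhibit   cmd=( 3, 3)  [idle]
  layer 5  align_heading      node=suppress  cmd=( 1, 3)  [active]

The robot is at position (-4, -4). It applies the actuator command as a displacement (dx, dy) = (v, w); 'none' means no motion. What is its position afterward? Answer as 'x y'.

-3 -1

layer 0 (explore_frontier) active — direct: (-3, 1)
layer 1 (escape) idle — unchanged: (-3, 1)
layer 2 (back_away) idle — unchanged: (-3, 1)
layer 3 (recharge) active — suppresses: (2, 3)
layer 4 (avoid_obstacle) idle — unchanged: (2, 3)
layer 5 (align_heading) active — suppresses: (1, 3)
→ actuator (1, 3)
position: (-4, -4) + (1, 3) = (-3, -1)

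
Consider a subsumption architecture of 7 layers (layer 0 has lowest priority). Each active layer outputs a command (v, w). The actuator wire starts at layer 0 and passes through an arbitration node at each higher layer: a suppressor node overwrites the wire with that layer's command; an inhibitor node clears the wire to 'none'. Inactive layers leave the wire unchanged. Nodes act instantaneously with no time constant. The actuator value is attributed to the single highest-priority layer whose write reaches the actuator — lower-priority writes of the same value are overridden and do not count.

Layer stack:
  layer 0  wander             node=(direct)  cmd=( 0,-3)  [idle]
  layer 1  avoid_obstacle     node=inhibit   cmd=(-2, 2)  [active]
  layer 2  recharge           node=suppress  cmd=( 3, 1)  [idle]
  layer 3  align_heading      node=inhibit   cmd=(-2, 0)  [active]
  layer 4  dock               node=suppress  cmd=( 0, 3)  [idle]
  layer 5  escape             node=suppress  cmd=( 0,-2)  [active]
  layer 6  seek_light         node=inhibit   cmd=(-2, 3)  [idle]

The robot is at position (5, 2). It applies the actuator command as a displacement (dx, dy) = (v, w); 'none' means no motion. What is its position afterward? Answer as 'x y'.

5 0

[0] wander off; wire := none
[1] avoid_obstacle on (inhibit); wire := none
[2] recharge off; pass none
[3] align_heading on (inhibit); wire := none
[4] dock off; pass none
[5] escape on (suppress); wire := (0, -2)
[6] seek_light off; pass (0, -2)
output (0, -2)
position: (5, 2) + (0, -2) = (5, 0)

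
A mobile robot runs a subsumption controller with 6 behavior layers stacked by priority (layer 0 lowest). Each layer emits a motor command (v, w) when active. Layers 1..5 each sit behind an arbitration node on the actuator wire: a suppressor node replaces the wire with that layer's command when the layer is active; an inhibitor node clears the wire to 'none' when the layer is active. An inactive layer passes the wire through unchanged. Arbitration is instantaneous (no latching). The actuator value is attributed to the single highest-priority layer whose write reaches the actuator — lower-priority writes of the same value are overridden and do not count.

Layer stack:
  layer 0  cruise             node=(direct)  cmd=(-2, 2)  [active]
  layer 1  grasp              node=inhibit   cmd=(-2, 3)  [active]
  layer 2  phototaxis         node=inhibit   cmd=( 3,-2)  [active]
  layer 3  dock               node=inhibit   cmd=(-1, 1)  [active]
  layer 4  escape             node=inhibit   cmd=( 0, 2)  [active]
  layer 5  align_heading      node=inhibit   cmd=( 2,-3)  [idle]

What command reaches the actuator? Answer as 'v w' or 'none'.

L0 cruise: active, feeds wire = (-2, 2)
L1 grasp: active, inhibitor → wire = none
L2 phototaxis: active, inhibitor → wire = none
L3 dock: active, inhibitor → wire = none
L4 escape: active, inhibitor → wire = none
L5 align_heading: idle → wire stays none
actuator = none

none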